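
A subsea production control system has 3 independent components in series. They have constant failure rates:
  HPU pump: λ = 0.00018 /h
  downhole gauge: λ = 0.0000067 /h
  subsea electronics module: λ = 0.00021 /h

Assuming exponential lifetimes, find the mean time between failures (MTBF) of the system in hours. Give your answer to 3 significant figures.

Series of exponential components: λ_sys = Σ λ_i
λ_sys = 0.00018 + 0.0000067 + 0.00021 = 3.9670e-04 /h
MTBF = 1 / λ_sys = 2520 h

2520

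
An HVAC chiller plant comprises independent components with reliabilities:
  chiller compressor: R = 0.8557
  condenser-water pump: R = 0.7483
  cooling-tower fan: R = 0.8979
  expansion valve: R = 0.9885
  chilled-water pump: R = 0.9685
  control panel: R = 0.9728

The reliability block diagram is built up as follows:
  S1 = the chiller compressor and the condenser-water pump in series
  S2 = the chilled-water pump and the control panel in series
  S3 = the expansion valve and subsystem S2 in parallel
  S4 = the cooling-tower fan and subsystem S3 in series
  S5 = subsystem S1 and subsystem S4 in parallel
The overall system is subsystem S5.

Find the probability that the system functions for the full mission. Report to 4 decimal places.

Series (chiller compressor and condenser-water pump): 0.855700 × 0.748300 = 0.640320
Series (chilled-water pump and control panel): 0.968500 × 0.972800 = 0.942157
Parallel (expansion valve and [0.942157]): 1 − (1 − 0.988500)(1 − 0.942157) = 0.999335
Series (cooling-tower fan and [0.999335]): 0.897900 × 0.999335 = 0.897303
Parallel ([0.640320] and [0.897303]): 1 − (1 − 0.640320)(1 − 0.897303) = 0.9631

0.9631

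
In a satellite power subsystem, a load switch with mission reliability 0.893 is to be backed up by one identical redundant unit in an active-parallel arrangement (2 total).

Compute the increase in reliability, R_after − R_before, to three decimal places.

R_before = 0.893
R_after = 1 − (1 − 0.893)^2 = 0.989
ΔR = 0.989 − 0.893 = 0.096

0.096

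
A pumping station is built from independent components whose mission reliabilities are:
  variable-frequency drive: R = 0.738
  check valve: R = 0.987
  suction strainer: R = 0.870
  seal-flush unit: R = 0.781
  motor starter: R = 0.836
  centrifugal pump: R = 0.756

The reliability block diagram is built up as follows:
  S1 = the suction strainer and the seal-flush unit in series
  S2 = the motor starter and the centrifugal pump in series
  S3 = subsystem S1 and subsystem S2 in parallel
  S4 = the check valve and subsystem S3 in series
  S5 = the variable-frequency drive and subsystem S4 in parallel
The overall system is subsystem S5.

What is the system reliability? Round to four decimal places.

Series (suction strainer and seal-flush unit): 0.870000 × 0.781000 = 0.679470
Series (motor starter and centrifugal pump): 0.836000 × 0.756000 = 0.632016
Parallel ([0.679470] and [0.632016]): 1 − (1 − 0.679470)(1 − 0.632016) = 0.882050
Series (check valve and [0.882050]): 0.987000 × 0.882050 = 0.870583
Parallel (variable-frequency drive and [0.870583]): 1 − (1 − 0.738000)(1 − 0.870583) = 0.9661

0.9661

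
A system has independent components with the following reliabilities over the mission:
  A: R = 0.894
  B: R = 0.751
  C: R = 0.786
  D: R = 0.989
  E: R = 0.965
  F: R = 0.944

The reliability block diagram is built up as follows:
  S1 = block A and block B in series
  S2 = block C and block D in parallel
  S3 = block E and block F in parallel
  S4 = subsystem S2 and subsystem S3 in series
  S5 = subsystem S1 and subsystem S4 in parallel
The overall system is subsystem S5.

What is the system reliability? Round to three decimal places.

0.999

Series (A and B): 0.89400 × 0.75100 = 0.67139
Parallel (C and D): 1 − (1 − 0.78600)(1 − 0.98900) = 0.99765
Parallel (E and F): 1 − (1 − 0.96500)(1 − 0.94400) = 0.99804
Series ([0.99765] and [0.99804]): 0.99765 × 0.99804 = 0.99569
Parallel ([0.67139] and [0.99569]): 1 − (1 − 0.67139)(1 − 0.99569) = 0.999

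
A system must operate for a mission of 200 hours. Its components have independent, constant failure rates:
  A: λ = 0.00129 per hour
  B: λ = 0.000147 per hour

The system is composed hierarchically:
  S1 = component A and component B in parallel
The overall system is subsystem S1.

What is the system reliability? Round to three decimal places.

0.993

R(A) = exp(−0.00129 × 200) = 0.77260
R(B) = exp(−0.000147 × 200) = 0.97103
Parallel (A and B): 1 − (1 − 0.77260)(1 − 0.97103) = 0.993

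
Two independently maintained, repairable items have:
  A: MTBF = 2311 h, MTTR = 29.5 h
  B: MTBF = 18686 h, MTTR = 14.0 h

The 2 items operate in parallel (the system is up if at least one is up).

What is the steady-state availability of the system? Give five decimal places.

A(A) = MTBF/(MTBF+MTTR) = 2311/(2311+29.5) = 0.987396
A(B) = MTBF/(MTBF+MTTR) = 18686/(18686+14.0) = 0.999251
Parallel availability: 1 − (1 − 0.987396)(1 − 0.999251) = 0.99999

0.99999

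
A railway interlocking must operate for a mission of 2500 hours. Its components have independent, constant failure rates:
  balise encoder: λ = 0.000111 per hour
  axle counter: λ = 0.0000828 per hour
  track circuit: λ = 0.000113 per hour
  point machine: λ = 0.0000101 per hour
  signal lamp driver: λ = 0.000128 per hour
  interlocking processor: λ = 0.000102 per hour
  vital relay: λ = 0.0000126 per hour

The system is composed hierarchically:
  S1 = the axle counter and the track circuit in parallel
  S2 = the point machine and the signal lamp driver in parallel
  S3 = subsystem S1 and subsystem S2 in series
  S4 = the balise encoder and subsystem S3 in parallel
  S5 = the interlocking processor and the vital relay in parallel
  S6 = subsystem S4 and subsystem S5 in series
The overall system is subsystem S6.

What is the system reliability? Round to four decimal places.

0.9804

R(balise encoder) = exp(−0.000111 × 2500) = 0.757676
R(axle counter) = exp(−0.0000828 × 2500) = 0.813020
R(track circuit) = exp(−0.000113 × 2500) = 0.753897
R(point machine) = exp(−0.0000101 × 2500) = 0.975066
R(signal lamp driver) = exp(−0.000128 × 2500) = 0.726149
R(interlocking processor) = exp(−0.000102 × 2500) = 0.774916
R(vital relay) = exp(−0.0000126 × 2500) = 0.968991
Parallel (axle counter and track circuit): 1 − (1 − 0.813020)(1 − 0.753897) = 0.953984
Parallel (point machine and signal lamp driver): 1 − (1 − 0.975066)(1 − 0.726149) = 0.993172
Series ([0.953984] and [0.993172]): 0.953984 × 0.993172 = 0.947470
Parallel (balise encoder and [0.947470]): 1 − (1 − 0.757676)(1 − 0.947470) = 0.987271
Parallel (interlocking processor and vital relay): 1 − (1 − 0.774916)(1 − 0.968991) = 0.993020
Series ([0.987271] and [0.993020]): 0.987271 × 0.993020 = 0.9804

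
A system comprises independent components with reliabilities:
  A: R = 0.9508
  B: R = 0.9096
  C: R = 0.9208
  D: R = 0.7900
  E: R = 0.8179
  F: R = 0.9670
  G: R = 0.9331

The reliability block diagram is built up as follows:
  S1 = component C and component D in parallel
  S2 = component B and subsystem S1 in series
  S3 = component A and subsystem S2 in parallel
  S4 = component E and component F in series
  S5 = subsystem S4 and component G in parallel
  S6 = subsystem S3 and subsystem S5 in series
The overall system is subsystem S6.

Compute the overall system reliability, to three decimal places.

Parallel (C and D): 1 − (1 − 0.92080)(1 − 0.79000) = 0.98337
Series (B and [0.98337]): 0.90960 × 0.98337 = 0.89447
Parallel (A and [0.89447]): 1 − (1 − 0.95080)(1 − 0.89447) = 0.99481
Series (E and F): 0.81790 × 0.96700 = 0.79091
Parallel ([0.79091] and G): 1 − (1 − 0.79091)(1 − 0.93310) = 0.98601
Series ([0.99481] and [0.98601]): 0.99481 × 0.98601 = 0.981

0.981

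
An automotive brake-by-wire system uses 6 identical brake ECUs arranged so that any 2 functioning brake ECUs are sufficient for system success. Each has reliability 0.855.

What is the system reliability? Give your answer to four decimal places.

0.9997

R = Σ_{i=2}^{6} C(6,i) p^i (1−p)^{6−i} with p = 0.855
C(6,2)·0.855^2·0.145^4 = 0.004847
C(6,3)·0.855^3·0.145^3 = 0.038109
C(6,4)·0.855^4·0.145^2 = 0.168536
C(6,5)·0.855^5·0.145^1 = 0.397512
C(6,6)·0.855^6·0.145^0 = 0.390658
Sum = 0.9997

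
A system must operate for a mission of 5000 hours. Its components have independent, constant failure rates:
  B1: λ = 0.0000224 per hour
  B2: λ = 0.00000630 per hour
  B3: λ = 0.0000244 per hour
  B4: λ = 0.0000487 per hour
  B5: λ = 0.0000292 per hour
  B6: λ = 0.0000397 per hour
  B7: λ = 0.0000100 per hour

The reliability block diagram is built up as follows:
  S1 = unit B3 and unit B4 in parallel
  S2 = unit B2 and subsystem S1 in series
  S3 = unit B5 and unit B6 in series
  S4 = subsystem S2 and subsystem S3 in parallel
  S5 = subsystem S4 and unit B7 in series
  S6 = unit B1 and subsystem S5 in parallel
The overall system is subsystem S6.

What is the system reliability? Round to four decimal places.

0.9932

R(B1) = exp(−0.0000224 × 5000) = 0.894044
R(B2) = exp(−0.00000630 × 5000) = 0.968991
R(B3) = exp(−0.0000244 × 5000) = 0.885148
R(B4) = exp(−0.0000487 × 5000) = 0.783879
R(B5) = exp(−0.0000292 × 5000) = 0.864158
R(B6) = exp(−0.0000397 × 5000) = 0.819960
R(B7) = exp(−0.0000100 × 5000) = 0.951229
Parallel (B3 and B4): 1 − (1 − 0.885148)(1 − 0.783879) = 0.975178
Series (B2 and [0.975178]): 0.968991 × 0.975178 = 0.944939
Series (B5 and B6): 0.864158 × 0.819960 = 0.708575
Parallel ([0.944939] and [0.708575]): 1 − (1 − 0.944939)(1 − 0.708575) = 0.983954
Series ([0.983954] and B7): 0.983954 × 0.951229 = 0.935966
Parallel (B1 and [0.935966]): 1 − (1 − 0.894044)(1 − 0.935966) = 0.9932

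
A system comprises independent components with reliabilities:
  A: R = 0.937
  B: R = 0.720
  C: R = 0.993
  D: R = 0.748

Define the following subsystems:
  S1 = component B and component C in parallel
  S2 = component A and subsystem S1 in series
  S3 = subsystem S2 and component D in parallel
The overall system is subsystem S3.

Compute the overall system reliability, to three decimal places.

0.984

Parallel (B and C): 1 − (1 − 0.72000)(1 − 0.99300) = 0.99804
Series (A and [0.99804]): 0.93700 × 0.99804 = 0.93516
Parallel ([0.93516] and D): 1 − (1 − 0.93516)(1 − 0.74800) = 0.984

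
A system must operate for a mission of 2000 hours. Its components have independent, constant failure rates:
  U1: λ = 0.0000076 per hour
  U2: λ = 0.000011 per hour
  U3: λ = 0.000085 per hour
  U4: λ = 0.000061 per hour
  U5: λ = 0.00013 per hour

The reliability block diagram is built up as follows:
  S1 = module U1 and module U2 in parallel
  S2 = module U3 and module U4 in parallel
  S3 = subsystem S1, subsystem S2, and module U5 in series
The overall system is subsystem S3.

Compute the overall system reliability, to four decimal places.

0.7570

R(U1) = exp(−0.0000076 × 2000) = 0.984915
R(U2) = exp(−0.000011 × 2000) = 0.978240
R(U3) = exp(−0.000085 × 2000) = 0.843665
R(U4) = exp(−0.000061 × 2000) = 0.885148
R(U5) = exp(−0.00013 × 2000) = 0.771052
Parallel (U1 and U2): 1 − (1 − 0.984915)(1 − 0.978240) = 0.999672
Parallel (U3 and U4): 1 − (1 − 0.843665)(1 − 0.885148) = 0.982045
Series ([0.999672], [0.982045], and U5): 0.999672 × 0.982045 × 0.771052 = 0.7570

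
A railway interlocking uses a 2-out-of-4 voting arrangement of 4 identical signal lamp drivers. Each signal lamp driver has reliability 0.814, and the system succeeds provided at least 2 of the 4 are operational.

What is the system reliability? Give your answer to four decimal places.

0.9779

R = Σ_{i=2}^{4} C(4,i) p^i (1−p)^{4−i} with p = 0.814
C(4,2)·0.814^2·0.186^2 = 0.137539
C(4,3)·0.814^3·0.186^1 = 0.401279
C(4,4)·0.814^4·0.186^0 = 0.439033
Sum = 0.9779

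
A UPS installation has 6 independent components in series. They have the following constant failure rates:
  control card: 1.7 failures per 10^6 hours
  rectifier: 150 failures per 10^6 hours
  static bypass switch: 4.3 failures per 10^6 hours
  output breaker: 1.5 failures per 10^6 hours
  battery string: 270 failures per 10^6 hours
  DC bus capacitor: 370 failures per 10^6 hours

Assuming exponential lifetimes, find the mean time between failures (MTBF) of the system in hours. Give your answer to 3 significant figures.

1250

Series of exponential components: λ_sys = Σ λ_i
λ_sys = 0.0000017 + 0.00015 + 0.0000043 + 0.0000015 + 0.00027 + 0.00037 = 7.9750e-04 /h
MTBF = 1 / λ_sys = 1250 h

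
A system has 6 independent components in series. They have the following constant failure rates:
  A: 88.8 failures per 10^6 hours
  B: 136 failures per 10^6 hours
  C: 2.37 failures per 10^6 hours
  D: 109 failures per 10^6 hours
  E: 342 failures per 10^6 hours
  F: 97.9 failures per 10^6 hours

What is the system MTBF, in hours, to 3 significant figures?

1290

Series of exponential components: λ_sys = Σ λ_i
λ_sys = 0.0000888 + 0.000136 + 0.00000237 + 0.000109 + 0.000342 + 0.0000979 = 7.7607e-04 /h
MTBF = 1 / λ_sys = 1290 h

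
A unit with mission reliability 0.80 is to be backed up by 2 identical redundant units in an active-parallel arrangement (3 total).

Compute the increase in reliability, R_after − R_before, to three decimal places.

0.192

R_before = 0.80
R_after = 1 − (1 − 0.80)^3 = 0.992
ΔR = 0.992 − 0.80 = 0.192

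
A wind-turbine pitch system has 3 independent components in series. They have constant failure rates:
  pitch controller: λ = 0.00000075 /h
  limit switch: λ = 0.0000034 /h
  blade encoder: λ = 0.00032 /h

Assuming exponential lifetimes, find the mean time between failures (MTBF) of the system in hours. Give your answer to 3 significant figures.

Series of exponential components: λ_sys = Σ λ_i
λ_sys = 0.00000075 + 0.0000034 + 0.00032 = 3.2415e-04 /h
MTBF = 1 / λ_sys = 3080 h

3080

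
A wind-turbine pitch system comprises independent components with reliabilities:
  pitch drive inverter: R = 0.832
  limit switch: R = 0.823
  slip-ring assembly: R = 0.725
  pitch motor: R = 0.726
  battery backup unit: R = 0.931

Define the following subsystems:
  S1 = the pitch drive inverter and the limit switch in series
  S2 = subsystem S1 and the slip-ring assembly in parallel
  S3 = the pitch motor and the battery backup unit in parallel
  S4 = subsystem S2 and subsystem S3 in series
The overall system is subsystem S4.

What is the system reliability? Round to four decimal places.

Series (pitch drive inverter and limit switch): 0.832000 × 0.823000 = 0.684736
Parallel ([0.684736] and slip-ring assembly): 1 − (1 − 0.684736)(1 − 0.725000) = 0.913302
Parallel (pitch motor and battery backup unit): 1 − (1 − 0.726000)(1 − 0.931000) = 0.981094
Series ([0.913302] and [0.981094]): 0.913302 × 0.981094 = 0.8960

0.8960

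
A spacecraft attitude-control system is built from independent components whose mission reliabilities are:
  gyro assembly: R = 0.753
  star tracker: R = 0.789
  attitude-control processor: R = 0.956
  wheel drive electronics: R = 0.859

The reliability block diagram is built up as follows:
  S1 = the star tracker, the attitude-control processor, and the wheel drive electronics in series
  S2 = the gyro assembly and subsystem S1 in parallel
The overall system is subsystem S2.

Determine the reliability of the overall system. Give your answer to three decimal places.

0.913

Series (star tracker, attitude-control processor, and wheel drive electronics): 0.78900 × 0.95600 × 0.85900 = 0.64793
Parallel (gyro assembly and [0.64793]): 1 − (1 − 0.75300)(1 − 0.64793) = 0.913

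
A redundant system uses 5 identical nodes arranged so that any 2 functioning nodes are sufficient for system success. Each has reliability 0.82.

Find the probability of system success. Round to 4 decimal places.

0.9955

R = Σ_{i=2}^{5} C(5,i) p^i (1−p)^{5−i} with p = 0.82
C(5,2)·0.82^2·0.18^3 = 0.039214
C(5,3)·0.82^3·0.18^2 = 0.178643
C(5,4)·0.82^4·0.18^1 = 0.406910
C(5,5)·0.82^5·0.18^0 = 0.370740
Sum = 0.9955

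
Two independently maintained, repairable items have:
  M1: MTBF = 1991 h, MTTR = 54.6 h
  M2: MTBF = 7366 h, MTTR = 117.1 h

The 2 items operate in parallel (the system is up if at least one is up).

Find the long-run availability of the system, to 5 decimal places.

A(M1) = MTBF/(MTBF+MTTR) = 1991/(1991+54.6) = 0.973309
A(M2) = MTBF/(MTBF+MTTR) = 7366/(7366+117.1) = 0.984351
Parallel availability: 1 − (1 − 0.973309)(1 − 0.984351) = 0.99958

0.99958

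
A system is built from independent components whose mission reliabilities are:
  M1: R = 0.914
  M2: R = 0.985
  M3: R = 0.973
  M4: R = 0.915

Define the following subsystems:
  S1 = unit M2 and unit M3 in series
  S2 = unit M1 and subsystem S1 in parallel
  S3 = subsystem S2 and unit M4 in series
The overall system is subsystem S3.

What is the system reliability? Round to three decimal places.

0.912

Series (M2 and M3): 0.98500 × 0.97300 = 0.95841
Parallel (M1 and [0.95841]): 1 − (1 − 0.91400)(1 − 0.95841) = 0.99642
Series ([0.99642] and M4): 0.99642 × 0.91500 = 0.912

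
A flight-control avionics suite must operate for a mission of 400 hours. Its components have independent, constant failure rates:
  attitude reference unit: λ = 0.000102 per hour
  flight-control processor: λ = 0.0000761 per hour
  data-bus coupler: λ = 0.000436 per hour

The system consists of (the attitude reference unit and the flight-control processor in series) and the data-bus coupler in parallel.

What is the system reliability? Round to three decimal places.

0.989

R(attitude reference unit) = exp(−0.000102 × 400) = 0.96002
R(flight-control processor) = exp(−0.0000761 × 400) = 0.97002
R(data-bus coupler) = exp(−0.000436 × 400) = 0.83996
Series (attitude reference unit and flight-control processor): 0.96002 × 0.97002 = 0.93124
Parallel ([0.93124] and data-bus coupler): 1 − (1 − 0.93124)(1 − 0.83996) = 0.989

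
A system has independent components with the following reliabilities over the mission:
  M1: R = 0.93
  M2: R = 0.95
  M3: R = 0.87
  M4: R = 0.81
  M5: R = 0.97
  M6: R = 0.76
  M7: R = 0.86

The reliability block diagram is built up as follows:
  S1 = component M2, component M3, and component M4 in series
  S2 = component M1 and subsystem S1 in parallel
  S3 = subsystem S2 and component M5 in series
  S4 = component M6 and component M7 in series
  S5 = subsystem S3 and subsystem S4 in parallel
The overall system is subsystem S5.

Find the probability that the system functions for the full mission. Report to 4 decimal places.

0.9818

Series (M2, M3, and M4): 0.950000 × 0.870000 × 0.810000 = 0.669465
Parallel (M1 and [0.669465]): 1 − (1 − 0.930000)(1 − 0.669465) = 0.976863
Series ([0.976863] and M5): 0.976863 × 0.970000 = 0.947557
Series (M6 and M7): 0.760000 × 0.860000 = 0.653600
Parallel ([0.947557] and [0.653600]): 1 − (1 − 0.947557)(1 − 0.653600) = 0.9818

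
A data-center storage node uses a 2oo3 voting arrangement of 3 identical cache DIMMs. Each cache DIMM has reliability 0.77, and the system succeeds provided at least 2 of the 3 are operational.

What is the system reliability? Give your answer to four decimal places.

0.8656

R = Σ_{i=2}^{3} C(3,i) p^i (1−p)^{3−i} with p = 0.77
C(3,2)·0.77^2·0.23^1 = 0.409101
C(3,3)·0.77^3·0.23^0 = 0.456533
Sum = 0.8656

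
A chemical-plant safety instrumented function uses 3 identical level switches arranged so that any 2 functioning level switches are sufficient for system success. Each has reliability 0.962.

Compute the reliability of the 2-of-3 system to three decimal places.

R = Σ_{i=2}^{3} C(3,i) p^i (1−p)^{3−i} with p = 0.962
C(3,2)·0.962^2·0.038^1 = 0.10550
C(3,3)·0.962^3·0.038^0 = 0.89028
Sum = 0.996

0.996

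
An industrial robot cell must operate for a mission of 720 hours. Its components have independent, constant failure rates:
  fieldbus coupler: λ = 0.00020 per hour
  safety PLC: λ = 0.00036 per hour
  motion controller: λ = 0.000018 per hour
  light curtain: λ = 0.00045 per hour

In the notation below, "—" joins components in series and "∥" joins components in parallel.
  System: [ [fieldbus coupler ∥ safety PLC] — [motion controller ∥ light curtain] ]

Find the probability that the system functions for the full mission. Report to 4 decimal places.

0.9659

R(fieldbus coupler) = exp(−0.00020 × 720) = 0.865888
R(safety PLC) = exp(−0.00036 × 720) = 0.771669
R(motion controller) = exp(−0.000018 × 720) = 0.987124
R(light curtain) = exp(−0.00045 × 720) = 0.723250
Parallel (fieldbus coupler and safety PLC): 1 − (1 − 0.865888)(1 − 0.771669) = 0.969378
Parallel (motion controller and light curtain): 1 − (1 − 0.987124)(1 − 0.723250) = 0.996437
Series ([0.969378] and [0.996437]): 0.969378 × 0.996437 = 0.9659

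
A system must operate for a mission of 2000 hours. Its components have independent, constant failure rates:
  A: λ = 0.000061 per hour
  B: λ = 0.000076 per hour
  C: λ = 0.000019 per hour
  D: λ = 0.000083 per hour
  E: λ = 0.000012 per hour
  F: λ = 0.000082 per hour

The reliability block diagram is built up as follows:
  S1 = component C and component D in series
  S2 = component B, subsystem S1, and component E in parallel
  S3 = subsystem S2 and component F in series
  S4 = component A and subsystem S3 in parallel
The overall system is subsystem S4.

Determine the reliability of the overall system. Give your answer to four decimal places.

R(A) = exp(−0.000061 × 2000) = 0.885148
R(B) = exp(−0.000076 × 2000) = 0.858988
R(C) = exp(−0.000019 × 2000) = 0.962713
R(D) = exp(−0.000083 × 2000) = 0.847046
R(E) = exp(−0.000012 × 2000) = 0.976286
R(F) = exp(−0.000082 × 2000) = 0.848742
Series (C and D): 0.962713 × 0.847046 = 0.815462
Parallel (B, [0.815462], and E): 1 − (1 − 0.858988)(1 − 0.815462)(1 − 0.976286) = 0.999383
Series ([0.999383] and F): 0.999383 × 0.848742 = 0.848218
Parallel (A and [0.848218]): 1 − (1 − 0.885148)(1 − 0.848218) = 0.9826

0.9826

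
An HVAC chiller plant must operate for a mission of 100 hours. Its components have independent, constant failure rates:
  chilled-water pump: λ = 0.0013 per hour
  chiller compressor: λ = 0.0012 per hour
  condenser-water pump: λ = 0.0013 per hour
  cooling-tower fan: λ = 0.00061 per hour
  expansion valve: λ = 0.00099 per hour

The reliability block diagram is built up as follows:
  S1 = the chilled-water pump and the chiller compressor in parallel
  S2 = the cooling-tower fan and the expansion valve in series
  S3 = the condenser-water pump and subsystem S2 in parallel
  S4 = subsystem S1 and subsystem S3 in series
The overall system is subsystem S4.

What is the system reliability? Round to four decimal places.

R(chilled-water pump) = exp(−0.0013 × 100) = 0.878095
R(chiller compressor) = exp(−0.0012 × 100) = 0.886920
R(condenser-water pump) = exp(−0.0013 × 100) = 0.878095
R(cooling-tower fan) = exp(−0.00061 × 100) = 0.940823
R(expansion valve) = exp(−0.00099 × 100) = 0.905743
Parallel (chilled-water pump and chiller compressor): 1 − (1 − 0.878095)(1 − 0.886920) = 0.986215
Series (cooling-tower fan and expansion valve): 0.940823 × 0.905743 = 0.852144
Parallel (condenser-water pump and [0.852144]): 1 − (1 − 0.878095)(1 − 0.852144) = 0.981976
Series ([0.986215] and [0.981976]): 0.986215 × 0.981976 = 0.9684

0.9684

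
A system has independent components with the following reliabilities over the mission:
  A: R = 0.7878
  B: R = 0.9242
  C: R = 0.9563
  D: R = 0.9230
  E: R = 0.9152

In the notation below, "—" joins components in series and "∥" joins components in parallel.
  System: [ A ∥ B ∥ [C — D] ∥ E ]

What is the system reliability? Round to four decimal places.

0.9998

Series (C and D): 0.956300 × 0.923000 = 0.882665
Parallel (A, B, [0.882665], and E): 1 − (1 − 0.787800)(1 − 0.924200)(1 − 0.882665)(1 − 0.915200) = 0.9998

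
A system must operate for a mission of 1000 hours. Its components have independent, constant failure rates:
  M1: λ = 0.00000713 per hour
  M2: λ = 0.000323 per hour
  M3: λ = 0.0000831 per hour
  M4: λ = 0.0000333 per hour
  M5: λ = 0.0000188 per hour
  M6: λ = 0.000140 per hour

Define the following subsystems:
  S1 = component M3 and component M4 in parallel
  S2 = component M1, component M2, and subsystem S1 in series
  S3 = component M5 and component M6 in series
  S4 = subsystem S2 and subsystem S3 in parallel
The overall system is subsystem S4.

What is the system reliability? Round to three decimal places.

0.958

R(M1) = exp(−0.00000713 × 1000) = 0.99290
R(M2) = exp(−0.000323 × 1000) = 0.72397
R(M3) = exp(−0.0000831 × 1000) = 0.92026
R(M4) = exp(−0.0000333 × 1000) = 0.96725
R(M5) = exp(−0.0000188 × 1000) = 0.98138
R(M6) = exp(−0.000140 × 1000) = 0.86936
Parallel (M3 and M4): 1 − (1 − 0.92026)(1 − 0.96725) = 0.99739
Series (M1, M2, and [0.99739]): 0.99290 × 0.72397 × 0.99739 = 0.71695
Series (M5 and M6): 0.98138 × 0.86936 = 0.85317
Parallel ([0.71695] and [0.85317]): 1 − (1 − 0.71695)(1 − 0.85317) = 0.958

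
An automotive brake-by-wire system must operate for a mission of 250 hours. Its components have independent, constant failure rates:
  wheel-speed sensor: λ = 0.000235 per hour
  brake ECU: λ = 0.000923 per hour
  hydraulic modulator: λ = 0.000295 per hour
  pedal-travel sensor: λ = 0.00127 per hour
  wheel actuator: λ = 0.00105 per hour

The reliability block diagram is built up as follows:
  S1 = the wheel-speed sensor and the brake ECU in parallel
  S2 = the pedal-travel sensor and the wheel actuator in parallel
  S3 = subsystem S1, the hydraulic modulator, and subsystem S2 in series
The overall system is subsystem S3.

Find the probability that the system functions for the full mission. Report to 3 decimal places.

0.860

R(wheel-speed sensor) = exp(−0.000235 × 250) = 0.94294
R(brake ECU) = exp(−0.000923 × 250) = 0.79394
R(hydraulic modulator) = exp(−0.000295 × 250) = 0.92890
R(pedal-travel sensor) = exp(−0.00127 × 250) = 0.72797
R(wheel actuator) = exp(−0.00105 × 250) = 0.76913
Parallel (wheel-speed sensor and brake ECU): 1 − (1 − 0.94294)(1 − 0.79394) = 0.98824
Parallel (pedal-travel sensor and wheel actuator): 1 − (1 − 0.72797)(1 − 0.76913) = 0.93720
Series ([0.98824], hydraulic modulator, and [0.93720]): 0.98824 × 0.92890 × 0.93720 = 0.860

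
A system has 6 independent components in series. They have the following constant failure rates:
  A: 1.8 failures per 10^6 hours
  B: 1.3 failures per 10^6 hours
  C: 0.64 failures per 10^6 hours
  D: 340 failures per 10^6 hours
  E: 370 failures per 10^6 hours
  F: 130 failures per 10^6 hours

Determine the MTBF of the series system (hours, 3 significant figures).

Series of exponential components: λ_sys = Σ λ_i
λ_sys = 0.0000018 + 0.0000013 + 0.00000064 + 0.00034 + 0.00037 + 0.00013 = 8.4374e-04 /h
MTBF = 1 / λ_sys = 1190 h

1190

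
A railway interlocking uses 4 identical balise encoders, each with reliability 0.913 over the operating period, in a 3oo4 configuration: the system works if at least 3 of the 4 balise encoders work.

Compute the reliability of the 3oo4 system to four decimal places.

0.9597

R = Σ_{i=3}^{4} C(4,i) p^i (1−p)^{4−i} with p = 0.913
C(4,3)·0.913^3·0.087^1 = 0.264845
C(4,4)·0.913^4·0.087^0 = 0.694837
Sum = 0.9597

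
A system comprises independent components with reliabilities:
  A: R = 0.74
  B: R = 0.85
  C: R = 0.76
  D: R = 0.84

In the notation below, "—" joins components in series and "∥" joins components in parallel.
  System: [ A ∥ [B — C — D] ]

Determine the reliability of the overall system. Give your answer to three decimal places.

Series (B, C, and D): 0.85000 × 0.76000 × 0.84000 = 0.54264
Parallel (A and [0.54264]): 1 − (1 − 0.74000)(1 − 0.54264) = 0.881

0.881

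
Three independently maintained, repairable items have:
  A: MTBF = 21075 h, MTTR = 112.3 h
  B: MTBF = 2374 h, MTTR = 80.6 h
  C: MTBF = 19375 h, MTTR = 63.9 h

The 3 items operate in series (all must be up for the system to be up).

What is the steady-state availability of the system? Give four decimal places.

A(A) = MTBF/(MTBF+MTTR) = 21075/(21075+112.3) = 0.994700
A(B) = MTBF/(MTBF+MTTR) = 2374/(2374+80.6) = 0.967164
A(C) = MTBF/(MTBF+MTTR) = 19375/(19375+63.9) = 0.996713
Series availability: 0.994700 × 0.967164 × 0.996713 = 0.9589

0.9589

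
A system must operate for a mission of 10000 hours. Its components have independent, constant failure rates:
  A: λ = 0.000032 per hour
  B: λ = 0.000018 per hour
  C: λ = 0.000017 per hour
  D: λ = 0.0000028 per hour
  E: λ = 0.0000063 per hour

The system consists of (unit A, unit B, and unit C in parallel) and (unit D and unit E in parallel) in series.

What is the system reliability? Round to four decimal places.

R(A) = exp(−0.000032 × 10000) = 0.726149
R(B) = exp(−0.000018 × 10000) = 0.835270
R(C) = exp(−0.000017 × 10000) = 0.843665
R(D) = exp(−0.0000028 × 10000) = 0.972388
R(E) = exp(−0.0000063 × 10000) = 0.938943
Parallel (A, B, and C): 1 − (1 − 0.726149)(1 − 0.835270)(1 − 0.843665) = 0.992947
Parallel (D and E): 1 − (1 − 0.972388)(1 − 0.938943) = 0.998314
Series ([0.992947] and [0.998314]): 0.992947 × 0.998314 = 0.9913

0.9913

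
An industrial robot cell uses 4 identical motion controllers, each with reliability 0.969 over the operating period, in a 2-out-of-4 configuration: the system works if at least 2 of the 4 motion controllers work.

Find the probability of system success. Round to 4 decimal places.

0.9999

R = Σ_{i=2}^{4} C(4,i) p^i (1−p)^{4−i} with p = 0.969
C(4,2)·0.969^2·0.031^2 = 0.005414
C(4,3)·0.969^3·0.031^1 = 0.112822
C(4,4)·0.969^4·0.031^0 = 0.881648
Sum = 0.9999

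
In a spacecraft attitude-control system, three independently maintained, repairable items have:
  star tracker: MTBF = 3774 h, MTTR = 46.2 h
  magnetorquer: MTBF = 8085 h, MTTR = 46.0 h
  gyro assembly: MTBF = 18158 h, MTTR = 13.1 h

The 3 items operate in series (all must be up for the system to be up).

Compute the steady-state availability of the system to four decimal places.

A(star tracker) = MTBF/(MTBF+MTTR) = 3774/(3774+46.2) = 0.987906
A(magnetorquer) = MTBF/(MTBF+MTTR) = 8085/(8085+46.0) = 0.994343
A(gyro assembly) = MTBF/(MTBF+MTTR) = 18158/(18158+13.1) = 0.999279
Series availability: 0.987906 × 0.994343 × 0.999279 = 0.9816

0.9816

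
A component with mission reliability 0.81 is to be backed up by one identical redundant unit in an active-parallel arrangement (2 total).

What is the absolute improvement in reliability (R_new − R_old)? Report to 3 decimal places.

0.154

R_before = 0.81
R_after = 1 − (1 − 0.81)^2 = 0.964
ΔR = 0.964 − 0.81 = 0.154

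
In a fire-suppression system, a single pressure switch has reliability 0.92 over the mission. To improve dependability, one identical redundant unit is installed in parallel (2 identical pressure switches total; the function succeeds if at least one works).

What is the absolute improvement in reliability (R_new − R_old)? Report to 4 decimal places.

R_before = 0.92
R_after = 1 − (1 − 0.92)^2 = 0.9936
ΔR = 0.9936 − 0.92 = 0.0736

0.0736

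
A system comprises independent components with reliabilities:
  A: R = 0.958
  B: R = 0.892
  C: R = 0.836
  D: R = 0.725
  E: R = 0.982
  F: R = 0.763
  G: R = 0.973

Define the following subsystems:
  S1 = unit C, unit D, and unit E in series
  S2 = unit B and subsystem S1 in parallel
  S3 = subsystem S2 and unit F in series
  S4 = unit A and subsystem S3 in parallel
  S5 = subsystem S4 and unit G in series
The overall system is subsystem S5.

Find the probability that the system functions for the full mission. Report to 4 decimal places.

Series (C, D, and E): 0.836000 × 0.725000 × 0.982000 = 0.595190
Parallel (B and [0.595190]): 1 − (1 − 0.892000)(1 − 0.595190) = 0.956281
Series ([0.956281] and F): 0.956281 × 0.763000 = 0.729642
Parallel (A and [0.729642]): 1 − (1 − 0.958000)(1 − 0.729642) = 0.988645
Series ([0.988645] and G): 0.988645 × 0.973000 = 0.9620

0.9620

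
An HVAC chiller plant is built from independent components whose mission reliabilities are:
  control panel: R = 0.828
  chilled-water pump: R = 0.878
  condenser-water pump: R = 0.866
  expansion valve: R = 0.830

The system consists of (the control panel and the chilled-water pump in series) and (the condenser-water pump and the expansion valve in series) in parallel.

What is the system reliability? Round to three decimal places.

0.923

Series (control panel and chilled-water pump): 0.82800 × 0.87800 = 0.72698
Series (condenser-water pump and expansion valve): 0.86600 × 0.83000 = 0.71878
Parallel ([0.72698] and [0.71878]): 1 − (1 − 0.72698)(1 − 0.71878) = 0.923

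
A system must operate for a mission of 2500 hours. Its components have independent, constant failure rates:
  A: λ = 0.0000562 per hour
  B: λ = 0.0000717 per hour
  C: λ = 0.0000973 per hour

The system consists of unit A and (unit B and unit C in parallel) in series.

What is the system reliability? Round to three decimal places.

0.838

R(A) = exp(−0.0000562 × 2500) = 0.86892
R(B) = exp(−0.0000717 × 2500) = 0.83590
R(C) = exp(−0.0000973 × 2500) = 0.78408
Parallel (B and C): 1 − (1 − 0.83590)(1 − 0.78408) = 0.96457
Series (A and [0.96457]): 0.86892 × 0.96457 = 0.838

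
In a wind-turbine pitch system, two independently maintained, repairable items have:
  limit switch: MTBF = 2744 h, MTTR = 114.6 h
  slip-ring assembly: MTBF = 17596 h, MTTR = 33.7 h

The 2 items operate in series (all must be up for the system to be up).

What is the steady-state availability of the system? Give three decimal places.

0.958

A(limit switch) = MTBF/(MTBF+MTTR) = 2744/(2744+114.6) = 0.959910
A(slip-ring assembly) = MTBF/(MTBF+MTTR) = 17596/(17596+33.7) = 0.998088
Series availability: 0.959910 × 0.998088 = 0.958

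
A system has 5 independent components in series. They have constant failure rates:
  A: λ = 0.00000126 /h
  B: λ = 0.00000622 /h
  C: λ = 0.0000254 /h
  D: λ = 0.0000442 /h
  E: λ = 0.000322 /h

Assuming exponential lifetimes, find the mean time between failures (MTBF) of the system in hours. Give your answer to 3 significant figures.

2510

Series of exponential components: λ_sys = Σ λ_i
λ_sys = 0.00000126 + 0.00000622 + 0.0000254 + 0.0000442 + 0.000322 = 3.9908e-04 /h
MTBF = 1 / λ_sys = 2510 h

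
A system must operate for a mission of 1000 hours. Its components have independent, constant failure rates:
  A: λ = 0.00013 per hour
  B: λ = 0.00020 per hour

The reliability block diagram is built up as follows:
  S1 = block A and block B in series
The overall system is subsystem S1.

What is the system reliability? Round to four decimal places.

0.7189

R(A) = exp(−0.00013 × 1000) = 0.878095
R(B) = exp(−0.00020 × 1000) = 0.818731
Series (A and B): 0.878095 × 0.818731 = 0.7189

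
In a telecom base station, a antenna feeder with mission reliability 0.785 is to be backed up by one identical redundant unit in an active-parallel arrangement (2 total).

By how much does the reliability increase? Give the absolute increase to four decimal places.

R_before = 0.785
R_after = 1 − (1 − 0.785)^2 = 0.9538
ΔR = 0.9538 − 0.785 = 0.1688

0.1688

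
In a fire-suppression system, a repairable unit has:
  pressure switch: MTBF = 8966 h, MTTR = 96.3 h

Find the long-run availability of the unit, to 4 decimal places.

0.9894

A(pressure switch) = MTBF/(MTBF+MTTR) = 8966/(8966+96.3) = 0.9894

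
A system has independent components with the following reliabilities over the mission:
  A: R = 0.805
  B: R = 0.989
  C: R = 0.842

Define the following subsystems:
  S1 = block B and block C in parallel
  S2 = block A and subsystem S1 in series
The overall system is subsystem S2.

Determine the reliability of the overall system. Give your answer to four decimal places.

Parallel (B and C): 1 − (1 − 0.989000)(1 − 0.842000) = 0.998262
Series (A and [0.998262]): 0.805000 × 0.998262 = 0.8036

0.8036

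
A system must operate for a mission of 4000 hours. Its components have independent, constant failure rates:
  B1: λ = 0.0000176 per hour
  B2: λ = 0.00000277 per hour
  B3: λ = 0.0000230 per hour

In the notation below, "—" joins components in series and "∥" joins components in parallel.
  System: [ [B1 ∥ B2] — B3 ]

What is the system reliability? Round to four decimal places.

R(B1) = exp(−0.0000176 × 4000) = 0.932021
R(B2) = exp(−0.00000277 × 4000) = 0.988981
R(B3) = exp(−0.0000230 × 4000) = 0.912105
Parallel (B1 and B2): 1 − (1 − 0.932021)(1 − 0.988981) = 0.999251
Series ([0.999251] and B3): 0.999251 × 0.912105 = 0.9114

0.9114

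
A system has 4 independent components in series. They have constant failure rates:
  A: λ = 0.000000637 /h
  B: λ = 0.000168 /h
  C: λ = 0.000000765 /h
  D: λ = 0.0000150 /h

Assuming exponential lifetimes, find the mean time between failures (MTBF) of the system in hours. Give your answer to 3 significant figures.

5420

Series of exponential components: λ_sys = Σ λ_i
λ_sys = 0.000000637 + 0.000168 + 0.000000765 + 0.0000150 = 1.8440e-04 /h
MTBF = 1 / λ_sys = 5420 h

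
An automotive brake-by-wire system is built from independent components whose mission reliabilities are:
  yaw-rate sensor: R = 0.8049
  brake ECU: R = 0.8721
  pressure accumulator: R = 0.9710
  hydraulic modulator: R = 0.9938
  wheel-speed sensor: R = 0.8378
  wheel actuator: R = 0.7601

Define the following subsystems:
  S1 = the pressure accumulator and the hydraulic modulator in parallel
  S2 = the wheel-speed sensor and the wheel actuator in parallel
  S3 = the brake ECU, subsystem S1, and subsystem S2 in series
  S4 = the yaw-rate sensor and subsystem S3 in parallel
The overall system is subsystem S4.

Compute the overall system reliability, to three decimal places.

0.968

Parallel (pressure accumulator and hydraulic modulator): 1 − (1 − 0.97100)(1 − 0.99380) = 0.99982
Parallel (wheel-speed sensor and wheel actuator): 1 − (1 − 0.83780)(1 − 0.76010) = 0.96109
Series (brake ECU, [0.99982], and [0.96109]): 0.87210 × 0.99982 × 0.96109 = 0.83802
Parallel (yaw-rate sensor and [0.83802]): 1 − (1 − 0.80490)(1 − 0.83802) = 0.968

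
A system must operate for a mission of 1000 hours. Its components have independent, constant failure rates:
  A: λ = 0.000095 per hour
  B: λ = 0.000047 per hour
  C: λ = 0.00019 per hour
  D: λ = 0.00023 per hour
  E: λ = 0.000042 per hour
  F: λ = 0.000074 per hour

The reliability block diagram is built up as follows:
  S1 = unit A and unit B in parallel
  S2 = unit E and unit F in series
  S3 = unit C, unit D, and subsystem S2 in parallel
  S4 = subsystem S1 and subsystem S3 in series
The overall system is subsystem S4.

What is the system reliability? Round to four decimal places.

0.9920

R(A) = exp(−0.000095 × 1000) = 0.909373
R(B) = exp(−0.000047 × 1000) = 0.954087
R(C) = exp(−0.00019 × 1000) = 0.826959
R(D) = exp(−0.00023 × 1000) = 0.794534
R(E) = exp(−0.000042 × 1000) = 0.958870
R(F) = exp(−0.000074 × 1000) = 0.928672
Parallel (A and B): 1 − (1 − 0.909373)(1 − 0.954087) = 0.995839
Series (E and F): 0.958870 × 0.928672 = 0.890476
Parallel (C, D, and [0.890476]): 1 − (1 − 0.826959)(1 − 0.794534)(1 − 0.890476) = 0.996106
Series ([0.995839] and [0.996106]): 0.995839 × 0.996106 = 0.9920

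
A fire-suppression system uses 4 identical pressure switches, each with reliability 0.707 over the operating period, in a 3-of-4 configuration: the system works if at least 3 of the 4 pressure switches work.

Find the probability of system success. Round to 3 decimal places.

0.664

R = Σ_{i=3}^{4} C(4,i) p^i (1−p)^{4−i} with p = 0.707
C(4,3)·0.707^3·0.293^1 = 0.41418
C(4,4)·0.707^4·0.293^0 = 0.24985
Sum = 0.664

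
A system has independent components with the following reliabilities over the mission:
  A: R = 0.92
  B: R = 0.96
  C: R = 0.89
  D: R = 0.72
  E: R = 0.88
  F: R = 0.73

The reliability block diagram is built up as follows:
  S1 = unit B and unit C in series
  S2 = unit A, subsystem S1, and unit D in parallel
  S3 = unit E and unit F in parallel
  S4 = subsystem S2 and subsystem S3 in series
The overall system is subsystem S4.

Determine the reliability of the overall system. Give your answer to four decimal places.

0.9644

Series (B and C): 0.960000 × 0.890000 = 0.854400
Parallel (A, [0.854400], and D): 1 − (1 − 0.920000)(1 − 0.854400)(1 − 0.720000) = 0.996739
Parallel (E and F): 1 − (1 − 0.880000)(1 − 0.730000) = 0.967600
Series ([0.996739] and [0.967600]): 0.996739 × 0.967600 = 0.9644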